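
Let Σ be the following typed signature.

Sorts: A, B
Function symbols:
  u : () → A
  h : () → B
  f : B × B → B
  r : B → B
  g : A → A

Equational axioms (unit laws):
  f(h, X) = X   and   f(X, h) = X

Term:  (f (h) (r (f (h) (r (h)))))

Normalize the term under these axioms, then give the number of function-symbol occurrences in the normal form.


size = 3

1. (f (h) (r (f (h) (r (h)))))  →  (r (f (h) (r (h))))
2. (r (f (h) (r (h))))  →  (r (r (h)))
normal form: (r (r (h)))


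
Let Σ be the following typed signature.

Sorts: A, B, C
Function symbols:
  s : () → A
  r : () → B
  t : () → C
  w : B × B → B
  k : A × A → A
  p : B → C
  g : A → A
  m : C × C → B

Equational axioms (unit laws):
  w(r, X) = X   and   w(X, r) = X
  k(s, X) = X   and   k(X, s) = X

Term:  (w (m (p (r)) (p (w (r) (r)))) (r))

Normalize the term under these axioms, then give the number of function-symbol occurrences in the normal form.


1. (w (m (p (r)) (p (w (r) (r)))) (r))  →  (m (p (r)) (p (w (r) (r))))
2. (m (p (r)) (p (w (r) (r))))  →  (m (p (r)) (p (r)))
normal form: (m (p (r)) (p (r)))

size = 5


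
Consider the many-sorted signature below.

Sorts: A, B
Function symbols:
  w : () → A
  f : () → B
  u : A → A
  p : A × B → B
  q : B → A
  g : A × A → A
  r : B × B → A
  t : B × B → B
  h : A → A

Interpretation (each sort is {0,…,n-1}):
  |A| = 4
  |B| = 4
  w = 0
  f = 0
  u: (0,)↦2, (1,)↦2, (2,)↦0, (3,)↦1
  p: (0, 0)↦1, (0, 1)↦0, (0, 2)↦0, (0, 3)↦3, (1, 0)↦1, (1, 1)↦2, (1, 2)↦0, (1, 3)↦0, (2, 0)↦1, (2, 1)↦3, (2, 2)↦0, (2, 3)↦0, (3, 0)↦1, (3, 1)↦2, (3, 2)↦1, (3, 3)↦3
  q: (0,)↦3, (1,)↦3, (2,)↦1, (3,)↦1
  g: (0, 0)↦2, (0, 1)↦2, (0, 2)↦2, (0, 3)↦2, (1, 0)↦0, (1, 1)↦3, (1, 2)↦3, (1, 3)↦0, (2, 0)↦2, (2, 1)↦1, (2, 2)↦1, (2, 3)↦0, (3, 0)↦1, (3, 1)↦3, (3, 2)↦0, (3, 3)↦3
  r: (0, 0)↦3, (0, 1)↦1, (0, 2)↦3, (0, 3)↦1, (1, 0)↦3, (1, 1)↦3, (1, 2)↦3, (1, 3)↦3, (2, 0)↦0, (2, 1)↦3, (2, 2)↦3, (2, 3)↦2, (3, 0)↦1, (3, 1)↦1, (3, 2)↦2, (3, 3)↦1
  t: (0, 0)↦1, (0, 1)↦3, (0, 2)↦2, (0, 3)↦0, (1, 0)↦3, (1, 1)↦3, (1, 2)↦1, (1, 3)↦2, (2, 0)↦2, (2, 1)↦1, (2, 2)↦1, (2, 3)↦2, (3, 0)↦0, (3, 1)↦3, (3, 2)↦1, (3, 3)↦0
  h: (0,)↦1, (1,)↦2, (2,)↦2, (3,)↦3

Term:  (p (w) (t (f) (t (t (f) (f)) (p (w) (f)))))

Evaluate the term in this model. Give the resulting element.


  w = 0
  f = 0
  f = 0
  f = 0
  (t (f) (f)) = t(0, 0) = 1
  w = 0
  f = 0
  (p (w) (f)) = p(0, 0) = 1
  (t (t (f) (f)) (p (w) (f))) = t(1, 1) = 3
  (t (f) (t (t (f) (f)) (p (w) (f)))) = t(0, 3) = 0
  (p (w) (t (f) (t (t (f) (f)) (p (w) (f))))) = p(0, 0) = 1

value = 1


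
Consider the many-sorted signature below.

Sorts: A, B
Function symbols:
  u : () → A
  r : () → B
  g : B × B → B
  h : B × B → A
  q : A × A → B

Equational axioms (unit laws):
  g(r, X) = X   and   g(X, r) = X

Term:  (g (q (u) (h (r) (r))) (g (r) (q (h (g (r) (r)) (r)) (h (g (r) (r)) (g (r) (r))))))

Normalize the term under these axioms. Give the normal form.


normal form = (g (q (u) (h (r) (r))) (q (h (r) (r)) (h (r) (r))))

1. (g (q (u) (h (r) (r))) (g (r) (q (h (g (r) (r)) (r)) (h (g (r) (r)) (g (r) (r))))))  →  (g (q (u) (h (r) (r))) (q (h (g (r) (r)) (r)) (h (g (r) (r)) (g (r) (r)))))
2. (g (q (u) (h (r) (r))) (q (h (g (r) (r)) (r)) (h (g (r) (r)) (g (r) (r)))))  →  (g (q (u) (h (r) (r))) (q (h (r) (r)) (h (g (r) (r)) (g (r) (r)))))
3. (g (q (u) (h (r) (r))) (q (h (r) (r)) (h (g (r) (r)) (g (r) (r)))))  →  (g (q (u) (h (r) (r))) (q (h (r) (r)) (h (r) (g (r) (r)))))
4. (g (q (u) (h (r) (r))) (q (h (r) (r)) (h (r) (g (r) (r)))))  →  (g (q (u) (h (r) (r))) (q (h (r) (r)) (h (r) (r))))


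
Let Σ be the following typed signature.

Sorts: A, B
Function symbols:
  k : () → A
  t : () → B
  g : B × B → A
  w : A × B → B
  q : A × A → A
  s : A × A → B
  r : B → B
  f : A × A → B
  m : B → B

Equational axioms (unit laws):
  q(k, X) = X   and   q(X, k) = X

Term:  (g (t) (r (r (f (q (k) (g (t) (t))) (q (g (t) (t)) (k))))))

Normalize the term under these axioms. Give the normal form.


1. (g (t) (r (r (f (q (k) (g (t) (t))) (q (g (t) (t)) (k))))))  →  (g (t) (r (r (f (g (t) (t)) (q (g (t) (t)) (k))))))
2. (g (t) (r (r (f (g (t) (t)) (q (g (t) (t)) (k))))))  →  (g (t) (r (r (f (g (t) (t)) (g (t) (t))))))

normal form = (g (t) (r (r (f (g (t) (t)) (g (t) (t))))))


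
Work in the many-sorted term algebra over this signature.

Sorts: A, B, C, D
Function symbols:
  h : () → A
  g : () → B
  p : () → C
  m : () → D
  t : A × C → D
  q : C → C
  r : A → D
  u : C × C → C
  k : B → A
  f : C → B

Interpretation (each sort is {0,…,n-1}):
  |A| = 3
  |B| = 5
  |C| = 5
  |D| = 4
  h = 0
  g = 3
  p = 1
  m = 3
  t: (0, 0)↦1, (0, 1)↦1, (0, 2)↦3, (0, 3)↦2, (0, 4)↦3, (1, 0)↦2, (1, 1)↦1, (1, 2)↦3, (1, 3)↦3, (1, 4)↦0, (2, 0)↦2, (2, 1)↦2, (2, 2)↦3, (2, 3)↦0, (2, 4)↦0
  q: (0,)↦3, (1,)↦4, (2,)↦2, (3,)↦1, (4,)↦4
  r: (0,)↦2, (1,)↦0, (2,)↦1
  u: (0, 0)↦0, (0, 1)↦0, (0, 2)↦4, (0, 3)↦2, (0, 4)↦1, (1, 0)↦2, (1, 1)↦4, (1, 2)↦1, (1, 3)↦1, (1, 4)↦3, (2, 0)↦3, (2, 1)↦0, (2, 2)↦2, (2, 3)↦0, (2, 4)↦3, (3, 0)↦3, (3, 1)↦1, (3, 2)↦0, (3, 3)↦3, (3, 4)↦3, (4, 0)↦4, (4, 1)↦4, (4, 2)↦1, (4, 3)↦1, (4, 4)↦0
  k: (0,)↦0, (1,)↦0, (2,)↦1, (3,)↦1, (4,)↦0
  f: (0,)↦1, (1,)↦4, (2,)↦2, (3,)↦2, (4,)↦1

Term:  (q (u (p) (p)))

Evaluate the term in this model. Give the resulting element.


  p = 1
  p = 1
  (u (p) (p)) = u(1, 1) = 4
  (q (u (p) (p))) = q(4,) = 4

value = 4


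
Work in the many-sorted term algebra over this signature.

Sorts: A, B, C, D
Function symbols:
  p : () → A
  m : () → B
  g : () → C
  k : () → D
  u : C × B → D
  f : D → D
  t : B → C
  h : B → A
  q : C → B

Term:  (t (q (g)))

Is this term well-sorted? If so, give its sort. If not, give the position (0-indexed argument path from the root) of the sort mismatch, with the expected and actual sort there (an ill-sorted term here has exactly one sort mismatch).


well-sorted; sort = C

    (g) : C
  (q (g)) : B
(t (q (g))) : C


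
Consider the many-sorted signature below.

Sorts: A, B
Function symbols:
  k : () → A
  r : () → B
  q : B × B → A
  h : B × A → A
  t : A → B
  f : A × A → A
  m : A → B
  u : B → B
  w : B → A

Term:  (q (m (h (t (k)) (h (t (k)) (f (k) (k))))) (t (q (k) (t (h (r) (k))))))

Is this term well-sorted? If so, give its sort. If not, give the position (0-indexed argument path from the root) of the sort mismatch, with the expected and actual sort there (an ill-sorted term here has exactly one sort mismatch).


        (k) : A
      (t (k)) : B
          (k) : A
        (t (k)) : B
          (k) : A
          (k) : A
        (f (k) (k)) : A
      (h (t (k)) (f (k) (k))) : A
    (h (t (k)) (h (t (k)) (f (k) (k)))) : A
  (m (h (t (k)) (h (t (k)) (f (k) (k))))) : B
      (k) : A
          (r) : B
          (k) : A
        (h (r) (k)) : A
      (t (h (r) (k))) : B
    (q (k) (t (h (r) (k)))) : ✗ arg 0 at [1, 0, 0] has sort A, expected B

ill-sorted at position [1, 0, 0]: expected B, got A


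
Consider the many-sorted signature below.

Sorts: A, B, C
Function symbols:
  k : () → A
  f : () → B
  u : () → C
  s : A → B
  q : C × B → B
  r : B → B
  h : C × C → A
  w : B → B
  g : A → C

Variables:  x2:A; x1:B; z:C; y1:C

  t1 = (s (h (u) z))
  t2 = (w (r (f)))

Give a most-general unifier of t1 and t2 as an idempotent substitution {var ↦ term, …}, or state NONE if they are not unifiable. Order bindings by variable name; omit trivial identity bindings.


head clash or occurs-check failure — not unifiable

NONE (not unifiable)


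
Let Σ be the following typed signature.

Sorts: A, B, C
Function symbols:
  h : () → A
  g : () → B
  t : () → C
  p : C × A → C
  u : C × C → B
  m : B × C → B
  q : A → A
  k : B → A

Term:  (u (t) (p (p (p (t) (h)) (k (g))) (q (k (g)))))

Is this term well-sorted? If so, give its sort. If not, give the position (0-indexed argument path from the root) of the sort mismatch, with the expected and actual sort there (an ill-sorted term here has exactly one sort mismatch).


well-sorted; sort = B

  (t) : C
        (t) : C
        (h) : A
      (p (t) (h)) : C
        (g) : B
      (k (g)) : A
    (p (p (t) (h)) (k (g))) : C
        (g) : B
      (k (g)) : A
    (q (k (g))) : A
  (p (p (p (t) (h)) (k (g))) (q (k (g)))) : C
(u (t) (p (p (p (t) (h)) (k (g))) (q (k (g))))) : B


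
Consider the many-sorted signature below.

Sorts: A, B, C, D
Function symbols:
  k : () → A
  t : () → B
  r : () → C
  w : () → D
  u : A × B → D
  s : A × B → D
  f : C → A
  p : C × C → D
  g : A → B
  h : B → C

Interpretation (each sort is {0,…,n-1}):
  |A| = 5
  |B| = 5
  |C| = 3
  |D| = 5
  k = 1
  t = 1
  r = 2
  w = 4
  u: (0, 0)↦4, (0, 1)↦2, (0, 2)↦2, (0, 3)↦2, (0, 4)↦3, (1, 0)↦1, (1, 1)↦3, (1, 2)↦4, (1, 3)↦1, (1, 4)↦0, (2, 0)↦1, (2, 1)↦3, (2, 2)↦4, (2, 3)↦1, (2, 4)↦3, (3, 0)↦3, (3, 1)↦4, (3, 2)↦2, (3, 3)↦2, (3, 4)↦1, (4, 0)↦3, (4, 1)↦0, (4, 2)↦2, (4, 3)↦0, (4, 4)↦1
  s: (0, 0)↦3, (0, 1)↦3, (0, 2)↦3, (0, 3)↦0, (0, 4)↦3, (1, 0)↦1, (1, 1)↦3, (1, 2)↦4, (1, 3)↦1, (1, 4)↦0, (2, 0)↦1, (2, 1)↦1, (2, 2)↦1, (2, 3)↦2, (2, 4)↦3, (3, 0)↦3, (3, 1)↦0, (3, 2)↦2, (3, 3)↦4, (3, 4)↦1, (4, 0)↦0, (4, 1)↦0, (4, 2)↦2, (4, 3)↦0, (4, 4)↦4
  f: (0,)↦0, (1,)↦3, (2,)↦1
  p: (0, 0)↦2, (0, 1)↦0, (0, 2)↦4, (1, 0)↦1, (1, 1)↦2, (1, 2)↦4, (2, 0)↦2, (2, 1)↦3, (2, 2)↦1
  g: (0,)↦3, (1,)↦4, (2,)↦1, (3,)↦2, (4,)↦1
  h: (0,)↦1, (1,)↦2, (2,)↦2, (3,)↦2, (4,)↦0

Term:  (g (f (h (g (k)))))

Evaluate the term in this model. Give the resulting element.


  k = 1
  (g (k)) = g(1,) = 4
  (h (g (k))) = h(4,) = 0
  (f (h (g (k)))) = f(0,) = 0
  (g (f (h (g (k))))) = g(0,) = 3

value = 3


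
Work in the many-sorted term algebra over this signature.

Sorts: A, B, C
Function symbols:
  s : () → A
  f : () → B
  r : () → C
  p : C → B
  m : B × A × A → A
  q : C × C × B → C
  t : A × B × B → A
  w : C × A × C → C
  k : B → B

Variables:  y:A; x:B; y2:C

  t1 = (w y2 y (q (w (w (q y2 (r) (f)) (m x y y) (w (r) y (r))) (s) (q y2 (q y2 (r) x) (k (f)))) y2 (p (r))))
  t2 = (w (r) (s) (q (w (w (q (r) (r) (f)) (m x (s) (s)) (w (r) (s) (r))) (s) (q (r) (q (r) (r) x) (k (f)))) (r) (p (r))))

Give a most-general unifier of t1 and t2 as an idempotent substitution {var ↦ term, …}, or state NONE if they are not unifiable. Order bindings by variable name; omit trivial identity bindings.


{y ↦ (s), y2 ↦ (r)}


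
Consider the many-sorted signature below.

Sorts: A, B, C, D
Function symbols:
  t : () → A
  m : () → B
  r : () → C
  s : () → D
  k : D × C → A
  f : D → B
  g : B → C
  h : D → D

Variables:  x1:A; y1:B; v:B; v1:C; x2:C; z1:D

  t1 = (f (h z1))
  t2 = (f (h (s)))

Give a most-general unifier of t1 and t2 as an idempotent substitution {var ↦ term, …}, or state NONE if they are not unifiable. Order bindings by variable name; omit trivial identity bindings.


{z1 ↦ (s)}


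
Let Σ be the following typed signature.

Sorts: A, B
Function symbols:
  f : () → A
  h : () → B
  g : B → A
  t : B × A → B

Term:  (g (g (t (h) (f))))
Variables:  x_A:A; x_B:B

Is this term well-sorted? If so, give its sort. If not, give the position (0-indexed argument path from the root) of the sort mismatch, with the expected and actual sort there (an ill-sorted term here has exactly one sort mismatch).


      (h) : B
      (f) : A
    (t (h) (f)) : B
  (g (t (h) (f))) : A
(g (g (t (h) (f)))) : ✗ arg 0 at [0] has sort A, expected B

ill-sorted at position [0]: expected B, got A


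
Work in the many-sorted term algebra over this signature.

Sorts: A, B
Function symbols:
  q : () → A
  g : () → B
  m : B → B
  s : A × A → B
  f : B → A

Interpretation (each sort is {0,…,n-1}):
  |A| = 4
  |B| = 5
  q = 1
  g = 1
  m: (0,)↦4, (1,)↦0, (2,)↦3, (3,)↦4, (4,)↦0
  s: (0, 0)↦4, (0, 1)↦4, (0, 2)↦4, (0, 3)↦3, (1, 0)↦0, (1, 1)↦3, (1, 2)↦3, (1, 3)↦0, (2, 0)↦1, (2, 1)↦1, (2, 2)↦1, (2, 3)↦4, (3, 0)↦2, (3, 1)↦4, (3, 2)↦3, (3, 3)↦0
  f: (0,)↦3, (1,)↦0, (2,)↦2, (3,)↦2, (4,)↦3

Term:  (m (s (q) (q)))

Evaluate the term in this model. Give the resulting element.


  q = 1
  q = 1
  (s (q) (q)) = s(1, 1) = 3
  (m (s (q) (q))) = m(3,) = 4

value = 4


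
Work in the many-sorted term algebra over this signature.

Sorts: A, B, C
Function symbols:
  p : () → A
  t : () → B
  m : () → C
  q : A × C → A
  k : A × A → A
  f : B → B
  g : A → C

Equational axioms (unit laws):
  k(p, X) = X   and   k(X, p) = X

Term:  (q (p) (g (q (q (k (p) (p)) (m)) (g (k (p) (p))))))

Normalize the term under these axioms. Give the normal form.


1. (q (p) (g (q (q (k (p) (p)) (m)) (g (k (p) (p))))))  →  (q (p) (g (q (q (p) (m)) (g (k (p) (p))))))
2. (q (p) (g (q (q (p) (m)) (g (k (p) (p))))))  →  (q (p) (g (q (q (p) (m)) (g (p)))))

normal form = (q (p) (g (q (q (p) (m)) (g (p)))))


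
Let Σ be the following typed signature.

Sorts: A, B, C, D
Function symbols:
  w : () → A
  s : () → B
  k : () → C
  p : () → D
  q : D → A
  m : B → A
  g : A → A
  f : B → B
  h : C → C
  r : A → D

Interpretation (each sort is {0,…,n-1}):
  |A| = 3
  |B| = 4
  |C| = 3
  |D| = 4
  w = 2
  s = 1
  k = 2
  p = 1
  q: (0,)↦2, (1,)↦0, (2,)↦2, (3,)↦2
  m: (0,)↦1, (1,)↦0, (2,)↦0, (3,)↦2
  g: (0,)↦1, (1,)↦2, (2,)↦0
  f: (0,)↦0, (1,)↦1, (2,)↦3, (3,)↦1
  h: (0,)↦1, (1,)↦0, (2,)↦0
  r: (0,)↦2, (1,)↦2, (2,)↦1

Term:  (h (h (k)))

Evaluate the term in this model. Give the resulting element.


  k = 2
  (h (k)) = h(2,) = 0
  (h (h (k))) = h(0,) = 1

value = 1


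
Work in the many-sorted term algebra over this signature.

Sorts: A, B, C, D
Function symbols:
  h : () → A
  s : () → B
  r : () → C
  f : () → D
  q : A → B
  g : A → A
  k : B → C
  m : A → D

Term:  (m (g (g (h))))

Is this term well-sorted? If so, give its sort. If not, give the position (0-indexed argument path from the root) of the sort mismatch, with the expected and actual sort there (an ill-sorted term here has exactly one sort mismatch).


well-sorted; sort = D

      (h) : A
    (g (h)) : A
  (g (g (h))) : A
(m (g (g (h)))) : D


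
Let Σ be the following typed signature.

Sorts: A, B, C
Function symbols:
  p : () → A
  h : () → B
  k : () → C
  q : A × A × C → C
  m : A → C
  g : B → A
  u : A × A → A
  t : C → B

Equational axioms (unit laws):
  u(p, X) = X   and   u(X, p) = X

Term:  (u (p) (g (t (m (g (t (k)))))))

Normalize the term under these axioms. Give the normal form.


1. (u (p) (g (t (m (g (t (k)))))))  →  (g (t (m (g (t (k))))))

normal form = (g (t (m (g (t (k))))))


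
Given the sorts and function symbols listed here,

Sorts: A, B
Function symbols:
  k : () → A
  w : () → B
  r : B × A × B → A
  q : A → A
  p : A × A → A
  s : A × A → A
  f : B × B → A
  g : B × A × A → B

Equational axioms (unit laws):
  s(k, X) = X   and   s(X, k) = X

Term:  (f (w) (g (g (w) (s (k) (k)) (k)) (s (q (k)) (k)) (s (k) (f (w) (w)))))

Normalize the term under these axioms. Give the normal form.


normal form = (f (w) (g (g (w) (k) (k)) (q (k)) (f (w) (w))))

1. (f (w) (g (g (w) (s (k) (k)) (k)) (s (q (k)) (k)) (s (k) (f (w) (w)))))  →  (f (w) (g (g (w) (k) (k)) (s (q (k)) (k)) (s (k) (f (w) (w)))))
2. (f (w) (g (g (w) (k) (k)) (s (q (k)) (k)) (s (k) (f (w) (w)))))  →  (f (w) (g (g (w) (k) (k)) (q (k)) (s (k) (f (w) (w)))))
3. (f (w) (g (g (w) (k) (k)) (q (k)) (s (k) (f (w) (w)))))  →  (f (w) (g (g (w) (k) (k)) (q (k)) (f (w) (w))))


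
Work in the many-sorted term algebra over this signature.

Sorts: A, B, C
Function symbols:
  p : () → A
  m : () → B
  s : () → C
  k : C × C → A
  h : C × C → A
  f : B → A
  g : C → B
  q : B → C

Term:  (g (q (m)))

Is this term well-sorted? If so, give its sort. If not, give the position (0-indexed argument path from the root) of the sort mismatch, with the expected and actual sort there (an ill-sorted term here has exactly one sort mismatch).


    (m) : B
  (q (m)) : C
(g (q (m))) : B

well-sorted; sort = B


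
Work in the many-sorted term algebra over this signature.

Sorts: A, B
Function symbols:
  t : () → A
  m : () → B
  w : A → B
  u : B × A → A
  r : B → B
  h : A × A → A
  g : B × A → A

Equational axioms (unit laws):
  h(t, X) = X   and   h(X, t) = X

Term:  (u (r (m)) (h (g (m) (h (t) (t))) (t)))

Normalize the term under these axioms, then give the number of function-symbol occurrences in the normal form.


1. (u (r (m)) (h (g (m) (h (t) (t))) (t)))  →  (u (r (m)) (g (m) (h (t) (t))))
2. (u (r (m)) (g (m) (h (t) (t))))  →  (u (r (m)) (g (m) (t)))
normal form: (u (r (m)) (g (m) (t)))

size = 6


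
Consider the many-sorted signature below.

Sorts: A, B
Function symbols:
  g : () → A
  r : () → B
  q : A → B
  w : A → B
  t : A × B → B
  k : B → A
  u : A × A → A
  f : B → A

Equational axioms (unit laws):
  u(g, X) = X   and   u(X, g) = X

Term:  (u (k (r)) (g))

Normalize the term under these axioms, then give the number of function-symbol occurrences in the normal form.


size = 2

1. (u (k (r)) (g))  →  (k (r))
normal form: (k (r))


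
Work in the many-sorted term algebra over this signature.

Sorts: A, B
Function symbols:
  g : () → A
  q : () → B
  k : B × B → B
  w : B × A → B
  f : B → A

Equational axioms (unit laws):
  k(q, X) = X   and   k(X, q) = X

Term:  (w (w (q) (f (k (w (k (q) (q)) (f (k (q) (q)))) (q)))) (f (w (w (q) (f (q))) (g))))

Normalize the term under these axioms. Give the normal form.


normal form = (w (w (q) (f (w (q) (f (q))))) (f (w (w (q) (f (q))) (g))))

1. (w (w (q) (f (k (w (k (q) (q)) (f (k (q) (q)))) (q)))) (f (w (w (q) (f (q))) (g))))  →  (w (w (q) (f (w (k (q) (q)) (f (k (q) (q)))))) (f (w (w (q) (f (q))) (g))))
2. (w (w (q) (f (w (k (q) (q)) (f (k (q) (q)))))) (f (w (w (q) (f (q))) (g))))  →  (w (w (q) (f (w (q) (f (k (q) (q)))))) (f (w (w (q) (f (q))) (g))))
3. (w (w (q) (f (w (q) (f (k (q) (q)))))) (f (w (w (q) (f (q))) (g))))  →  (w (w (q) (f (w (q) (f (q))))) (f (w (w (q) (f (q))) (g))))


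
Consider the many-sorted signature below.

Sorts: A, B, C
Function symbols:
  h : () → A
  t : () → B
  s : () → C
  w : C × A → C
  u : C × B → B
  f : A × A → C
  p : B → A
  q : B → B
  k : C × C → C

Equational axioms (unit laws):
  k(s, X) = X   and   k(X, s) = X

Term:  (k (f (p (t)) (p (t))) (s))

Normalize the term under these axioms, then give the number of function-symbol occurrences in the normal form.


size = 5

1. (k (f (p (t)) (p (t))) (s))  →  (f (p (t)) (p (t)))
normal form: (f (p (t)) (p (t)))


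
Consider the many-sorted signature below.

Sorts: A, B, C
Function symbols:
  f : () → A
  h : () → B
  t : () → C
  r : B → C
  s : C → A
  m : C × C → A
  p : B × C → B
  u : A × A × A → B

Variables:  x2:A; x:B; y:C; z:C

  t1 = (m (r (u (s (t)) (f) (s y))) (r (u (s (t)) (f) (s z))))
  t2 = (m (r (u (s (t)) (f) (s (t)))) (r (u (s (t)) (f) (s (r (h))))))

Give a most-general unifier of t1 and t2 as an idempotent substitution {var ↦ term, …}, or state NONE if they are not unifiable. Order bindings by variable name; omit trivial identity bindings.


{y ↦ (t), z ↦ (r (h))}


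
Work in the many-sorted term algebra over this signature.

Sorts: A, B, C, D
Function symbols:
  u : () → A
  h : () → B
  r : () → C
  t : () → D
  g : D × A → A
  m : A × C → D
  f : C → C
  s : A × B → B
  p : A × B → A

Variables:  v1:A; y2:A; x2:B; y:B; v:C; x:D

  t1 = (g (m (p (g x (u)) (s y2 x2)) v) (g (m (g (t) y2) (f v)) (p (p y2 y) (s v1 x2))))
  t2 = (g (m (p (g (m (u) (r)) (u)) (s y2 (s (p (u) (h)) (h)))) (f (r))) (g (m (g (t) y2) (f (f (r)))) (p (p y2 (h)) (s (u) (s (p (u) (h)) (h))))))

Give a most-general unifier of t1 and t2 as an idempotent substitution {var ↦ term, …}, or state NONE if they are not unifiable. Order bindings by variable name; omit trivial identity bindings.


{v ↦ (f (r)), v1 ↦ (u), x ↦ (m (u) (r)), x2 ↦ (s (p (u) (h)) (h)), y ↦ (h)}


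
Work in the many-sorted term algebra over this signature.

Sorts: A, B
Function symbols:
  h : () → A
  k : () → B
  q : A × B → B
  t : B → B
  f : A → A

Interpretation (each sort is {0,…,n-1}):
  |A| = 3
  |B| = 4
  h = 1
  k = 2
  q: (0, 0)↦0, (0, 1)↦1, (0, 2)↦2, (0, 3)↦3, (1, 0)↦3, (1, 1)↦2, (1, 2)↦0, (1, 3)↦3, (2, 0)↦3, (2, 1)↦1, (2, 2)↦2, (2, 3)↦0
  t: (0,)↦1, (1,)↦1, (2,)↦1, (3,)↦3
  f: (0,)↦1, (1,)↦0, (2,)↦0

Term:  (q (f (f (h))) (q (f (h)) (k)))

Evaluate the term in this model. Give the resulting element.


value = 0

  h = 1
  (f (h)) = f(1,) = 0
  (f (f (h))) = f(0,) = 1
  h = 1
  (f (h)) = f(1,) = 0
  k = 2
  (q (f (h)) (k)) = q(0, 2) = 2
  (q (f (f (h))) (q (f (h)) (k))) = q(1, 2) = 0


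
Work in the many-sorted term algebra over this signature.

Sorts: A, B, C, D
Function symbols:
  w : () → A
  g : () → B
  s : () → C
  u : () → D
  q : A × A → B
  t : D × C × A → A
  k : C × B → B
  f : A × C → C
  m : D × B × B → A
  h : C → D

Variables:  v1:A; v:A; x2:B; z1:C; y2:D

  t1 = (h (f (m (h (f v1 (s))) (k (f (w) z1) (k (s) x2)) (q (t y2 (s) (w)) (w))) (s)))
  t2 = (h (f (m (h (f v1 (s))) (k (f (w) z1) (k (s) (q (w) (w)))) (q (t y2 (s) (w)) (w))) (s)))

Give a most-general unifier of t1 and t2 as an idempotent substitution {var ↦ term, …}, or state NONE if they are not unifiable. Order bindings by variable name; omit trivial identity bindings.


{x2 ↦ (q (w) (w))}


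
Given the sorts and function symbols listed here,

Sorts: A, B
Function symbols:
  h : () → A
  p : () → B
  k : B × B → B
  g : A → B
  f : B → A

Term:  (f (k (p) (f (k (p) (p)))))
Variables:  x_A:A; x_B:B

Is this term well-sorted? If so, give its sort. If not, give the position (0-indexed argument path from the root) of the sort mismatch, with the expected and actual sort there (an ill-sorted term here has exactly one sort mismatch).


    (p) : B
        (p) : B
        (p) : B
      (k (p) (p)) : B
    (f (k (p) (p))) : A
  (k (p) (f (k (p) (p)))) : ✗ arg 1 at [0, 1] has sort A, expected B

ill-sorted at position [0, 1]: expected B, got A


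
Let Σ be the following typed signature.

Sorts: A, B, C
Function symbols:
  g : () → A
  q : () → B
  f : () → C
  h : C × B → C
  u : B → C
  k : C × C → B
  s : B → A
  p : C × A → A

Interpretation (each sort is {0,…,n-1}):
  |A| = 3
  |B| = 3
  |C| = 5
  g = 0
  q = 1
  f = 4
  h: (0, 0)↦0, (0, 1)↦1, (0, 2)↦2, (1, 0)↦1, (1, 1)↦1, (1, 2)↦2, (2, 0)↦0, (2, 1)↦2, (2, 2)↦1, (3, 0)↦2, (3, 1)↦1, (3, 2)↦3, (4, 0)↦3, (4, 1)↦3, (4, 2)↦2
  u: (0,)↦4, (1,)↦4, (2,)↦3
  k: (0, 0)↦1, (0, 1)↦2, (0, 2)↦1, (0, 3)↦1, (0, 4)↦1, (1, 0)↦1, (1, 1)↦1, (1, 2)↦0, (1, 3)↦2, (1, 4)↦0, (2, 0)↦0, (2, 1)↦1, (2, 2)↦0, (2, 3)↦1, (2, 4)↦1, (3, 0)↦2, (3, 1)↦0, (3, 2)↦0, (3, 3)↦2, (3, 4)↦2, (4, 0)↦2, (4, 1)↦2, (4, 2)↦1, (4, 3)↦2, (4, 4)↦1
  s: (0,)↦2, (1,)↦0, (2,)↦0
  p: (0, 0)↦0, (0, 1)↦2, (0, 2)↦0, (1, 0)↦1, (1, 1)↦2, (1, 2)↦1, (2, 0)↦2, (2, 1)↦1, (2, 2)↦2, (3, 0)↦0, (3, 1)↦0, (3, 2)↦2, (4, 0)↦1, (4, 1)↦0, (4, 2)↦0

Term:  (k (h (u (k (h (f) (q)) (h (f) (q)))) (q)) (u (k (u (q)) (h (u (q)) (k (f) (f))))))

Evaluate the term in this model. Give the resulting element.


  f = 4
  q = 1
  (h (f) (q)) = h(4, 1) = 3
  f = 4
  q = 1
  (h (f) (q)) = h(4, 1) = 3
  (k (h (f) (q)) (h (f) (q))) = k(3, 3) = 2
  (u (k (h (f) (q)) (h (f) (q)))) = u(2,) = 3
  q = 1
  (h (u (k (h (f) (q)) (h (f) (q)))) (q)) = h(3, 1) = 1
  q = 1
  (u (q)) = u(1,) = 4
  q = 1
  (u (q)) = u(1,) = 4
  f = 4
  f = 4
  (k (f) (f)) = k(4, 4) = 1
  (h (u (q)) (k (f) (f))) = h(4, 1) = 3
  (k (u (q)) (h (u (q)) (k (f) (f)))) = k(4, 3) = 2
  (u (k (u (q)) (h (u (q)) (k (f) (f))))) = u(2,) = 3
  (k (h (u (k (h (f) (q)) (h (f) (q)))) (q)) (u (k (u (q)) (h (u (q)) (k (f) (f)))))) = k(1, 3) = 2

value = 2


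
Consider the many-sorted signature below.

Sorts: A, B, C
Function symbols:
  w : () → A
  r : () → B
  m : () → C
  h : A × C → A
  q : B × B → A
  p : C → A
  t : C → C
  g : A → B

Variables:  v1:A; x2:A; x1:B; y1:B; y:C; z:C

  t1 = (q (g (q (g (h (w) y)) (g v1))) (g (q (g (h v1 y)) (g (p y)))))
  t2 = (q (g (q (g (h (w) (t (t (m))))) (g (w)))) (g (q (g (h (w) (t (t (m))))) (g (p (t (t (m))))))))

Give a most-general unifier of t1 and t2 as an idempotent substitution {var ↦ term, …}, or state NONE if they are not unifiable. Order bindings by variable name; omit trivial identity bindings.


{v1 ↦ (w), y ↦ (t (t (m)))}


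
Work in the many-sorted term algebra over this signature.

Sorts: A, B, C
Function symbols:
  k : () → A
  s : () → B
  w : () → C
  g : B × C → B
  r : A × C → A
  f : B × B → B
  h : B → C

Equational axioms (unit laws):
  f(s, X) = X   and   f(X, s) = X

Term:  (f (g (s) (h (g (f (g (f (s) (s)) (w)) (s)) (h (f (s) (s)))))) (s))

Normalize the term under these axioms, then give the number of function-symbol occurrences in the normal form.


1. (f (g (s) (h (g (f (g (f (s) (s)) (w)) (s)) (h (f (s) (s)))))) (s))  →  (g (s) (h (g (f (g (f (s) (s)) (w)) (s)) (h (f (s) (s))))))
2. (g (s) (h (g (f (g (f (s) (s)) (w)) (s)) (h (f (s) (s))))))  →  (g (s) (h (g (g (f (s) (s)) (w)) (h (f (s) (s))))))
3. (g (s) (h (g (g (f (s) (s)) (w)) (h (f (s) (s))))))  →  (g (s) (h (g (g (s) (w)) (h (f (s) (s))))))
4. (g (s) (h (g (g (s) (w)) (h (f (s) (s))))))  →  (g (s) (h (g (g (s) (w)) (h (s)))))
normal form: (g (s) (h (g (g (s) (w)) (h (s)))))

size = 9


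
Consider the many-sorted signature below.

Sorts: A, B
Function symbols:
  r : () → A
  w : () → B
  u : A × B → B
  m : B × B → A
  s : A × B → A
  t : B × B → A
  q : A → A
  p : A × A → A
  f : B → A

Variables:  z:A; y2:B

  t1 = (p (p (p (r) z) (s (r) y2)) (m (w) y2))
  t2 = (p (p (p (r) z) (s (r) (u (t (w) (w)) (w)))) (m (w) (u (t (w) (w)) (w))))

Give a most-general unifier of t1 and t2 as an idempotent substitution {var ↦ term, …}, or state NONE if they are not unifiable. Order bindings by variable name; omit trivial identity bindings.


{y2 ↦ (u (t (w) (w)) (w))}


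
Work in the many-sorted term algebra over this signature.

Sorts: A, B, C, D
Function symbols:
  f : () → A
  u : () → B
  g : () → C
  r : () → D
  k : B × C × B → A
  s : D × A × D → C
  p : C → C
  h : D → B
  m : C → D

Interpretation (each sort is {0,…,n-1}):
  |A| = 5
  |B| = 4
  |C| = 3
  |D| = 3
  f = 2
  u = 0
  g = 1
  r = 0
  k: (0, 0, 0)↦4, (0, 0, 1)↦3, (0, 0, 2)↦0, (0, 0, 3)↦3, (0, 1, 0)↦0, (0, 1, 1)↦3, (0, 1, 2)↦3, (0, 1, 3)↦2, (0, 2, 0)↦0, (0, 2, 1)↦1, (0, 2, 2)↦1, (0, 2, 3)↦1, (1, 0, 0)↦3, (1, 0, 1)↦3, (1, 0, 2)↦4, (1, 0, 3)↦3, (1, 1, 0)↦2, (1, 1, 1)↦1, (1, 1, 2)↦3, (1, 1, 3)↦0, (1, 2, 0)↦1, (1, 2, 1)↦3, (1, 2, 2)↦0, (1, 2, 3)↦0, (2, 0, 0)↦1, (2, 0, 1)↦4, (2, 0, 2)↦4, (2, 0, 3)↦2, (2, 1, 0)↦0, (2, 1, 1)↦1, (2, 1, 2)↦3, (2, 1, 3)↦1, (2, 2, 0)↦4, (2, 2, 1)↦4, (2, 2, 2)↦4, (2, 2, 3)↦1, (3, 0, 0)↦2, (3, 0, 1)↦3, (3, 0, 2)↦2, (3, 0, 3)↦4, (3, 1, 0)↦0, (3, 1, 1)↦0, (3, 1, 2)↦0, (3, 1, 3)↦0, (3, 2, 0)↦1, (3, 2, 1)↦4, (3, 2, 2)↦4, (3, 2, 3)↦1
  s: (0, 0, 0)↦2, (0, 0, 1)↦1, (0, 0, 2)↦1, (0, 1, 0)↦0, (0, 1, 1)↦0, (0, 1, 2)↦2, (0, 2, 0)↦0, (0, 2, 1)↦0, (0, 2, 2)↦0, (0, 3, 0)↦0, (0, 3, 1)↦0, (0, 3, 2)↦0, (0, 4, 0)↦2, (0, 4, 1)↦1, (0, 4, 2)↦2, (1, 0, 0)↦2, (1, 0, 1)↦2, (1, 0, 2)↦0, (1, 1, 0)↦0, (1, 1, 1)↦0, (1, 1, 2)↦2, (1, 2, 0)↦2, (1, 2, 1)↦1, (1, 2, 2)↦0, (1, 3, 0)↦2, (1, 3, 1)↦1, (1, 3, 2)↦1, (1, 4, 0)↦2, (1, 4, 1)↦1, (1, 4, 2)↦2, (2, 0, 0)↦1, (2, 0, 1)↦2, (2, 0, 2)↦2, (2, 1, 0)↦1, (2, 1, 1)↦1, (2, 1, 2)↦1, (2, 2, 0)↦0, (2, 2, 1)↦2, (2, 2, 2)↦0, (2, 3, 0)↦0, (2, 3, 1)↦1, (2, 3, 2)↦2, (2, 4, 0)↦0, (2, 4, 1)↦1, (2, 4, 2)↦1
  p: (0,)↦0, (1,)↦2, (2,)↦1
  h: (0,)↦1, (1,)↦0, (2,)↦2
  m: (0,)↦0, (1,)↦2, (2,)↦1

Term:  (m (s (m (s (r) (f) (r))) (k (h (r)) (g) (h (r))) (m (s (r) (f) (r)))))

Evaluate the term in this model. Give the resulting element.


  r = 0
  f = 2
  r = 0
  (s (r) (f) (r)) = s(0, 2, 0) = 0
  (m (s (r) (f) (r))) = m(0,) = 0
  r = 0
  (h (r)) = h(0,) = 1
  g = 1
  r = 0
  (h (r)) = h(0,) = 1
  (k (h (r)) (g) (h (r))) = k(1, 1, 1) = 1
  r = 0
  f = 2
  r = 0
  (s (r) (f) (r)) = s(0, 2, 0) = 0
  (m (s (r) (f) (r))) = m(0,) = 0
  (s (m (s (r) (f) (r))) (k (h (r)) (g) (h (r))) (m (s (r) (f) (r)))) = s(0, 1, 0) = 0
  (m (s (m (s (r) (f) (r))) (k (h (r)) (g) (h (r))) (m (s (r) (f) (r))))) = m(0,) = 0

value = 0


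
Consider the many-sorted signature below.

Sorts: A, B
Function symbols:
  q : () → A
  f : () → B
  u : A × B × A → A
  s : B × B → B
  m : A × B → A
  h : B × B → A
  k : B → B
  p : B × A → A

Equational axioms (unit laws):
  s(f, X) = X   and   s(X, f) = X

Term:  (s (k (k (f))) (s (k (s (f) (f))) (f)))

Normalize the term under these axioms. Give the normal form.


normal form = (s (k (k (f))) (k (f)))

1. (s (k (k (f))) (s (k (s (f) (f))) (f)))  →  (s (k (k (f))) (k (s (f) (f))))
2. (s (k (k (f))) (k (s (f) (f))))  →  (s (k (k (f))) (k (f)))


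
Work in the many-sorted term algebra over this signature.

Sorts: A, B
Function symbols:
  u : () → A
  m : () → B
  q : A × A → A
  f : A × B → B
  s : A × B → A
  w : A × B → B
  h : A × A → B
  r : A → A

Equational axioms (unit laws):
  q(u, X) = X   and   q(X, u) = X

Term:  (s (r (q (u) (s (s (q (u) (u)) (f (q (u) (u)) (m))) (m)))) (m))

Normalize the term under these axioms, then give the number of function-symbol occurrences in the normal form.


size = 10

1. (s (r (q (u) (s (s (q (u) (u)) (f (q (u) (u)) (m))) (m)))) (m))  →  (s (r (s (s (q (u) (u)) (f (q (u) (u)) (m))) (m))) (m))
2. (s (r (s (s (q (u) (u)) (f (q (u) (u)) (m))) (m))) (m))  →  (s (r (s (s (u) (f (q (u) (u)) (m))) (m))) (m))
3. (s (r (s (s (u) (f (q (u) (u)) (m))) (m))) (m))  →  (s (r (s (s (u) (f (u) (m))) (m))) (m))
normal form: (s (r (s (s (u) (f (u) (m))) (m))) (m))


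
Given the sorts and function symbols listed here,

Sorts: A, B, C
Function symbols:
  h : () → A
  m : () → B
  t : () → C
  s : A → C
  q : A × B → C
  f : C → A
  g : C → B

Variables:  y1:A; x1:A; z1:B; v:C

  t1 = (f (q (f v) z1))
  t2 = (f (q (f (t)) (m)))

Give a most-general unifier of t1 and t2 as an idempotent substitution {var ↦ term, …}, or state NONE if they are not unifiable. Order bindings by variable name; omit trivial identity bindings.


{v ↦ (t), z1 ↦ (m)}


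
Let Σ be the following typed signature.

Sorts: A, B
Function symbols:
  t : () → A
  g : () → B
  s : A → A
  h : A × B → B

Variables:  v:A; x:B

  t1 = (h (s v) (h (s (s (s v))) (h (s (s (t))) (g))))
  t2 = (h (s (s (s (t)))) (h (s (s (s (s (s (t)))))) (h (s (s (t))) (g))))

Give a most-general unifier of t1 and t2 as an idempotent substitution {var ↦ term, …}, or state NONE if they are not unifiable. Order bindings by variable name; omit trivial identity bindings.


{v ↦ (s (s (t)))}


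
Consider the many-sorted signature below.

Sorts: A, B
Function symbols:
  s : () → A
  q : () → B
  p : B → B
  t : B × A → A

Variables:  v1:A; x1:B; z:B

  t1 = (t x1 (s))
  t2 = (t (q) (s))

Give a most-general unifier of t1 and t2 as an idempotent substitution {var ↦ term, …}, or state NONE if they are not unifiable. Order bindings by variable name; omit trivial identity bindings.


{x1 ↦ (q)}


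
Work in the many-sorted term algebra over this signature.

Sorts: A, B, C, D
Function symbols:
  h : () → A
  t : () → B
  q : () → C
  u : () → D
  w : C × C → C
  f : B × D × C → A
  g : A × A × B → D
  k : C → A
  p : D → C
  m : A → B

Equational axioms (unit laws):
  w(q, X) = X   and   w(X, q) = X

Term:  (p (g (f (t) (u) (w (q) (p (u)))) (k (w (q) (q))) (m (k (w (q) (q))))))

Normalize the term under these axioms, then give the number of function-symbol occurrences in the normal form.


1. (p (g (f (t) (u) (w (q) (p (u)))) (k (w (q) (q))) (m (k (w (q) (q))))))  →  (p (g (f (t) (u) (p (u))) (k (w (q) (q))) (m (k (w (q) (q))))))
2. (p (g (f (t) (u) (p (u))) (k (w (q) (q))) (m (k (w (q) (q))))))  →  (p (g (f (t) (u) (p (u))) (k (q)) (m (k (w (q) (q))))))
3. (p (g (f (t) (u) (p (u))) (k (q)) (m (k (w (q) (q))))))  →  (p (g (f (t) (u) (p (u))) (k (q)) (m (k (q)))))
normal form: (p (g (f (t) (u) (p (u))) (k (q)) (m (k (q)))))

size = 12


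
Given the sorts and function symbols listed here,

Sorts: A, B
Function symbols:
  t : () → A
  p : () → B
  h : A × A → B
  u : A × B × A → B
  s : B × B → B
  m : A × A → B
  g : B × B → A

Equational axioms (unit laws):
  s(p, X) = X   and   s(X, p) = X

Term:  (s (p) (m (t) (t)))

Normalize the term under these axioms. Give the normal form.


1. (s (p) (m (t) (t)))  →  (m (t) (t))

normal form = (m (t) (t))


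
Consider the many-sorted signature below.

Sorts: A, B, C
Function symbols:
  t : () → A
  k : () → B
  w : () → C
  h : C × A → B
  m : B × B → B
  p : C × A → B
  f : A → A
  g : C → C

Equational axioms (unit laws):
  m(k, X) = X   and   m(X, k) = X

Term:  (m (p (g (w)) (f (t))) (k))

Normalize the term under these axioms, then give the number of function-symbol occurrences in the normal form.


1. (m (p (g (w)) (f (t))) (k))  →  (p (g (w)) (f (t)))
normal form: (p (g (w)) (f (t)))

size = 5


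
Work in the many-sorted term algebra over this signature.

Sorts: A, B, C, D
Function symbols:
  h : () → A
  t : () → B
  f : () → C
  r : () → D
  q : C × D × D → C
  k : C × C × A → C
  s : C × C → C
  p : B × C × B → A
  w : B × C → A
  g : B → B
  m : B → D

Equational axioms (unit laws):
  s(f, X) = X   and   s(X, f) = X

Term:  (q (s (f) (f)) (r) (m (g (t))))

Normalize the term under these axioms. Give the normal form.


normal form = (q (f) (r) (m (g (t))))

1. (q (s (f) (f)) (r) (m (g (t))))  →  (q (f) (r) (m (g (t))))


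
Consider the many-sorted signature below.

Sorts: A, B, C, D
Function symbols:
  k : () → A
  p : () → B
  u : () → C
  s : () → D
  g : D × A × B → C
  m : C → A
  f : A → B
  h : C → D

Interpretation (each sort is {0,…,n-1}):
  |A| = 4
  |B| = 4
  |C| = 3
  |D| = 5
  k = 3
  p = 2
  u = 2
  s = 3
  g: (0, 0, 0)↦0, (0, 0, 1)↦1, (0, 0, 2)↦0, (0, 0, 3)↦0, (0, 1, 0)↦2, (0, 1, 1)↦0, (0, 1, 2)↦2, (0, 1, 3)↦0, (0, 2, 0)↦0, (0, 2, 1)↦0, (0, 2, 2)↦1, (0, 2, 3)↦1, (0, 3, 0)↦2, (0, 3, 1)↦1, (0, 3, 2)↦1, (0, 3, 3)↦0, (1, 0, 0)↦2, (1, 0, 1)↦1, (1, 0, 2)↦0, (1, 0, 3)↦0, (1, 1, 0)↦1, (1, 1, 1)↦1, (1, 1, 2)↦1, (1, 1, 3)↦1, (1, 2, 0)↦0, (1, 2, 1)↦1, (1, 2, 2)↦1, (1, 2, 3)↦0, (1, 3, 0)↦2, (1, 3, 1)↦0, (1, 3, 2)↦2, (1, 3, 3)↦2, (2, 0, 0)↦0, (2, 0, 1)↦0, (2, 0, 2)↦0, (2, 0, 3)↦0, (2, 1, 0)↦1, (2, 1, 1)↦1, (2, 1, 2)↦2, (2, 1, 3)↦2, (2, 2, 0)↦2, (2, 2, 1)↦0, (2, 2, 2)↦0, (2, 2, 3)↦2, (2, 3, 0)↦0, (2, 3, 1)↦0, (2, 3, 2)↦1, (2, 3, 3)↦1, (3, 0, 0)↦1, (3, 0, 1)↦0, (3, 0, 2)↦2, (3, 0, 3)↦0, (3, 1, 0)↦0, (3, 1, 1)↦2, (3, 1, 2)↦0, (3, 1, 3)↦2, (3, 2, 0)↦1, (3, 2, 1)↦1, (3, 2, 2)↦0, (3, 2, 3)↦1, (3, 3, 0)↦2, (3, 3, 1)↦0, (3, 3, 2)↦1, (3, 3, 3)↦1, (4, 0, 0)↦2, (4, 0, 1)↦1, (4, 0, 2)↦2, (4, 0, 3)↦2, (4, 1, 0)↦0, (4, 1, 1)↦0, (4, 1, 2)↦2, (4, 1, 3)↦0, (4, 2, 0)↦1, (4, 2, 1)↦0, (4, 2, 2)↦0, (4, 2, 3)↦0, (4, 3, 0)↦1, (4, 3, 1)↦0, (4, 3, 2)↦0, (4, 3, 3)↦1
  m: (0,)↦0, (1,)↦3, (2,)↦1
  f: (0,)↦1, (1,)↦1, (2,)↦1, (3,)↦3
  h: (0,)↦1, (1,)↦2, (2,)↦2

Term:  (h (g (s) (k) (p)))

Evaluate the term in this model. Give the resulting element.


  s = 3
  k = 3
  p = 2
  (g (s) (k) (p)) = g(3, 3, 2) = 1
  (h (g (s) (k) (p))) = h(1,) = 2

value = 2


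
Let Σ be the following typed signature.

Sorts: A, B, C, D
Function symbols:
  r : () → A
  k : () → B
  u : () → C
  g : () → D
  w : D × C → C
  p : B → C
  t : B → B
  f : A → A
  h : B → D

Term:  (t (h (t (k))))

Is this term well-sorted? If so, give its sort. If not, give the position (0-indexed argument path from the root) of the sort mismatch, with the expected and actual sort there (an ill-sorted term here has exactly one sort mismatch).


ill-sorted at position [0]: expected B, got D

      (k) : B
    (t (k)) : B
  (h (t (k))) : D
(t (h (t (k)))) : ✗ arg 0 at [0] has sort D, expected B


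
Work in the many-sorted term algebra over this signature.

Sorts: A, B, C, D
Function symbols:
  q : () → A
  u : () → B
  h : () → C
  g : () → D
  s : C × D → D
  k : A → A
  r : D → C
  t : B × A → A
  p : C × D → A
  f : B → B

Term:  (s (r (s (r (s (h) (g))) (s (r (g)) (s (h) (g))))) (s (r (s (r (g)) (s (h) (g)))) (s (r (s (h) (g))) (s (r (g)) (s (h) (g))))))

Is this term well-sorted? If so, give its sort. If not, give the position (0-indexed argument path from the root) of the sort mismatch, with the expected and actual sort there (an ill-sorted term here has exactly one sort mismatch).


well-sorted; sort = D

          (h) : C
          (g) : D
        (s (h) (g)) : D
      (r (s (h) (g))) : C
          (g) : D
        (r (g)) : C
          (h) : C
          (g) : D
        (s (h) (g)) : D
      (s (r (g)) (s (h) (g))) : D
    (s (r (s (h) (g))) (s (r (g)) (s (h) (g)))) : D
  (r (s (r (s (h) (g))) (s (r (g)) (s (h) (g))))) : C
          (g) : D
        (r (g)) : C
          (h) : C
          (g) : D
        (s (h) (g)) : D
      (s (r (g)) (s (h) (g))) : D
    (r (s (r (g)) (s (h) (g)))) : C
          (h) : C
          (g) : D
        (s (h) (g)) : D
      (r (s (h) (g))) : C
          (g) : D
        (r (g)) : C
          (h) : C
          (g) : D
        (s (h) (g)) : D
      (s (r (g)) (s (h) (g))) : D
    (s (r (s (h) (g))) (s (r (g)) (s (h) (g)))) : D
  (s (r (s (r (g)) (s (h) (g)))) (s (r (s (h) (g))) (s (r (g)) (s (h) (g))))) : D
(s (r (s (r (s (h) (g))) (s (r (g)) (s (h) (g))))) (s (r (s (r (g)) (s (h) (g)))) (s (r (s (h) (g))) (s (r (g)) (s (h) (g)))))) : D


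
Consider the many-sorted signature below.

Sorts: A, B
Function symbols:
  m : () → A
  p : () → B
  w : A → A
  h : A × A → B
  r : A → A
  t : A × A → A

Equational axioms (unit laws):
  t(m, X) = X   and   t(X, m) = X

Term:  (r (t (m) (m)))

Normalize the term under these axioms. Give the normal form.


1. (r (t (m) (m)))  →  (r (m))

normal form = (r (m))


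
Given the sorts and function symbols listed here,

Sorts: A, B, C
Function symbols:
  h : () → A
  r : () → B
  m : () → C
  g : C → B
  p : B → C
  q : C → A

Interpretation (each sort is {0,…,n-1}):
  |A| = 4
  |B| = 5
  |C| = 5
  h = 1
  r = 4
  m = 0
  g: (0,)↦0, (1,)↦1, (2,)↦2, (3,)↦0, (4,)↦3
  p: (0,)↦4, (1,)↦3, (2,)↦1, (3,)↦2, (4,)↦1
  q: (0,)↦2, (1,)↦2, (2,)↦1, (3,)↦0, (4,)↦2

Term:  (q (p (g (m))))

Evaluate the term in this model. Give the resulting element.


value = 2

  m = 0
  (g (m)) = g(0,) = 0
  (p (g (m))) = p(0,) = 4
  (q (p (g (m)))) = q(4,) = 2


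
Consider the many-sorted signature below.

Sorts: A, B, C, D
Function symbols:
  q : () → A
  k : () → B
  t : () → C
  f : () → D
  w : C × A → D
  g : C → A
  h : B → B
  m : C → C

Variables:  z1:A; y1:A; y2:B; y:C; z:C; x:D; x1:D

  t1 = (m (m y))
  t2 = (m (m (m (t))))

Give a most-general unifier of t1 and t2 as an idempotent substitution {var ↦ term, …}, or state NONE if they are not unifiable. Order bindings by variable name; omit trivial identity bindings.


{y ↦ (m (t))}
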